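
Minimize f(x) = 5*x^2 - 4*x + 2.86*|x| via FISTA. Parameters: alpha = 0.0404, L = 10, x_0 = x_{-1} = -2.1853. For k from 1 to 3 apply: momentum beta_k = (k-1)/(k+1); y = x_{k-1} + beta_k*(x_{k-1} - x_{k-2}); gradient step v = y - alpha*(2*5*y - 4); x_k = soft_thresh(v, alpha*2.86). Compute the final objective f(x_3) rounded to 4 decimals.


FISTA on f(x) = 5*x^2 - 4*x + 2.86*|x|
L = 10, alpha = 0.0404
Iteration 1: beta = 0.0, y = -2.1853 + 0.0*(-2.1853 + 2.1853) = -2.1853
  grad(y) = -25.853, v = y - alpha*grad = -1.1408
  prox(v) = soft_thresh(-1.1408, 0.1155) = -1.0253
Iteration 2: beta = 0.3333, y = -1.0253 + 0.3333*(-1.0253 + 2.1853) = -0.6386
  grad(y) = -10.3863, v = y - alpha*grad = -0.219
  prox(v) = soft_thresh(-0.219, 0.1155) = -0.1035
Iteration 3: beta = 0.5, y = -0.1035 + 0.5*(-0.1035 + 1.0253) = 0.3574
  grad(y) = -0.4257, v = y - alpha*grad = 0.3746
  prox(v) = soft_thresh(0.3746, 0.1155) = 0.2591
f(x_3) = 5*0.2591^2 - 4*0.2591 + 2.86*|0.2591| = 0.0403


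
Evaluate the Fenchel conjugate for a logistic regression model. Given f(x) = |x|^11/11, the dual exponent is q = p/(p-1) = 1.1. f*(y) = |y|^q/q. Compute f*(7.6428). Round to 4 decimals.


The conjugate exponent q satisfies 1/p + 1/q = 1.
p = 11, so q = 11/(11 - 1) = 1.1
|y|^q = 7.6428^1.1 = 9.3665
f*(7.6428) = 9.3665 / 1.1 = 8.515


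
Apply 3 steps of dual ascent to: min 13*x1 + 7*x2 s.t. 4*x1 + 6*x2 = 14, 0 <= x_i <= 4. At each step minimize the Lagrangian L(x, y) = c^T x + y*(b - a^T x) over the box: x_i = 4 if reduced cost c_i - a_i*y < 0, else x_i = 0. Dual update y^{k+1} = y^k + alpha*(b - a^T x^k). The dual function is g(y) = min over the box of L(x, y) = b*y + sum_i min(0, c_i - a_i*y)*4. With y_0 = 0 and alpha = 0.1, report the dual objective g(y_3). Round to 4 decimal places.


Dual ascent for LP: min 13*x1 + 7*x2, 4*x1 + 6*x2 = 14, 0 <= x_i <= 4
Step 1: y^k = 0.0, reduced costs: (13.0, 7.0)
  x^k = (0.0, 0.0), subgradient = b - a^T x = 14.0
  y^{k+1} = 0.0 + 0.1*14.0 = 1.4
Step 2: y^k = 1.4, reduced costs: (7.4, -1.4)
  x^k = (0.0, 4.0), subgradient = b - a^T x = -10.0
  y^{k+1} = 1.4 + 0.1*-10.0 = 0.4
Step 3: y^k = 0.4, reduced costs: (11.4, 4.6)
  x^k = (0.0, 0.0), subgradient = b - a^T x = 14.0
  y^{k+1} = 0.4 + 0.1*14.0 = 1.8
Dual objective at y_3 = 1.8: reduced costs (5.8, -3.8), box minimizer x = (0.0, 4.0)
g(y_3) = b*y + (c1 - a1*y)*x1 + (c2 - a2*y)*x2 = 14*1.8 + 5.8*0.0 + (-3.8)*4.0 = 25.2 + 0.0 - 15.2 = 10.0


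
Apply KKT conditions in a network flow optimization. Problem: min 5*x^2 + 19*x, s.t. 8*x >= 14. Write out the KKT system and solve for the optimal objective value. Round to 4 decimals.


Step 1: Try lambda = 0 (constraint inactive).
x_unc = -19/(2*5) = -1.9
Check: 8*-1.9 = -15.2 < 14 -- violated!
Step 2: Constraint must be active: 8*x = 14
x* = 14/8 = 1.75
lambda = (2*5*1.75 + 19)/8 = 4.5625
Step 3: Compute optimal value.
f(x*) = 5*1.75^2 + 19*1.75 = 48.5625


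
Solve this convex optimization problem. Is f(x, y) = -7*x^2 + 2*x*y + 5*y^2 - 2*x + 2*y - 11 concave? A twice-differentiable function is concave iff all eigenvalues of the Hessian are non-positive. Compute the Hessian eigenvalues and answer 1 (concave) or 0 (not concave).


The Hessian of f(x,y) = -7*x^2 + 2*x*y + 5*y^2 - 2*x + 2*y - 11 is:
H = [[-14, 2], [2, 10]]
Trace = -14 + 10 = -4
Determinant = -14*10 - (2)^2 = -144
Discriminant = (-4)^2 - 4*-144 = 592.0
Eigenvalues: lambda_1 = -14.1655, lambda_2 = 10.1655
The function is not concave.

0


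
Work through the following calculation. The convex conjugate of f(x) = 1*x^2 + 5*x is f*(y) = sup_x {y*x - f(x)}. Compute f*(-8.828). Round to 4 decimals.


f*(y) = sup_x {y*x - a*x^2 - b*x} = sup_x {(y-b)*x - a*x^2}
FOC: (y - b) - 2a*x = 0 => x* = (y - b)/(2a)
x* = (-8.828 - 5)/(2*1) = -6.914
f*(-8.828) = (y-b)^2/(4a) = (-8.828 - 5)^2/(4*1)
= 191.2136/4 = 47.8034


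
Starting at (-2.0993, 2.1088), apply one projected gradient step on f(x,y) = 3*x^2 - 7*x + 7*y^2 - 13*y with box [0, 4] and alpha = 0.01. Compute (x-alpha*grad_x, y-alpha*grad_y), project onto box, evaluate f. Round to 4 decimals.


Step 1: Compute gradient at (-2.0993, 2.1088).
grad_x = 2*3*-2.0993 - 7 = -19.5958
grad_y = 2*7*2.1088 - 13 = 16.5232
Step 2: Gradient step.
x_raw = -2.0993 - 0.01*-19.5958 = -1.9033
y_raw = 2.1088 - 0.01*16.5232 = 1.9436
Step 3: Project onto [0, 4].
x_proj = clip(-1.9033) = 0.0
y_proj = clip(1.9436) = 1.9436
Step 4: Evaluate f.
f(0.0, 1.9436) = 1.1758


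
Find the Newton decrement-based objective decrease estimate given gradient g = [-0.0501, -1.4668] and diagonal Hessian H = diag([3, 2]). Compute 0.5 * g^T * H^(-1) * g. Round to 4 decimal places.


Step 1: H is diagonal, so H^(-1) * g = [-0.0167, -0.7334].
Step 2: g^T H^(-1) g = sum_i g_i^2 / H_ii
  = (-0.0501)^2/3 + (-1.4668)^2/2
  = 0.0008 + 1.0758 = 1.0766
Step 3: Objective decrease = 0.5 * g^T H^(-1) g = 0.5383


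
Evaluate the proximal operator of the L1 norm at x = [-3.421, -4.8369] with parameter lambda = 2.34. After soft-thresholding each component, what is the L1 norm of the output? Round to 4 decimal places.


Soft-thresholding with lambda = 2.34:
prox(-3.421) = sign(-3.421)*max(|-3.421| - 2.34, 0) = -1.081
prox(-4.8369) = sign(-4.8369)*max(|-4.8369| - 2.34, 0) = -2.4969
prox(x) = [-1.081, -2.4969]
||prox(x)||_1 = 1.081 + 2.4969 = 3.5779


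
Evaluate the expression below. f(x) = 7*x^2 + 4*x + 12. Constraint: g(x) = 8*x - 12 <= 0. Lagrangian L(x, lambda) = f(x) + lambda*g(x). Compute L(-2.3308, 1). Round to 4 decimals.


Step 1: Evaluate f(x).
f(-2.3308) = 7*(-2.3308)^2 + 4*(-2.3308) + 12 = 40.7052
Step 2: Evaluate g(x).
g(-2.3308) = 8*-2.3308 - 12 = -30.6464
Step 3: Compute Lagrangian.
L = 40.7052 + 1*-30.6464 = 10.0588


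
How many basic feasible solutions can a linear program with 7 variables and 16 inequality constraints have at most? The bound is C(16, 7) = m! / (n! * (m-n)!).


Each vertex corresponds to some choice of n active constraints out of m, so the number of vertices is at most C(m, n) = m! / (n!(m-n)!).
m = 16, n = 7
Numerator: 16 * 15 * 14 * 13 * 12 * 11 * 10
Denominator: 7! = 5040
C(16, 7) = 11440


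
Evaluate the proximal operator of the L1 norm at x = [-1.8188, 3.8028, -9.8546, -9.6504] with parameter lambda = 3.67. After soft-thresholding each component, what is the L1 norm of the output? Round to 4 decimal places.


Soft-thresholding with lambda = 3.67:
prox(-1.8188) = sign(-1.8188)*max(|-1.8188| - 3.67, 0) = 0.0
prox(3.8028) = sign(3.8028)*max(|3.8028| - 3.67, 0) = 0.1328
prox(-9.8546) = sign(-9.8546)*max(|-9.8546| - 3.67, 0) = -6.1846
prox(-9.6504) = sign(-9.6504)*max(|-9.6504| - 3.67, 0) = -5.9804
prox(x) = [0.0, 0.1328, -6.1846, -5.9804]
||prox(x)||_1 = 0.0 + 0.1328 + 6.1846 + 5.9804 = 12.2978


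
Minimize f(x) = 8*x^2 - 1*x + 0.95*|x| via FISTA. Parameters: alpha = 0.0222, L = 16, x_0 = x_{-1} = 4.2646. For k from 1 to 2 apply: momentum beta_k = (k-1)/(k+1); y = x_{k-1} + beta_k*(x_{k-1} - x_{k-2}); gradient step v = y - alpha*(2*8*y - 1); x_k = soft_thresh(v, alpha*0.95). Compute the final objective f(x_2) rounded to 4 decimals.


FISTA on f(x) = 8*x^2 - 1*x + 0.95*|x|
L = 16, alpha = 0.0222
Iteration 1: beta = 0.0, y = 4.2646 + 0.0*(4.2646 - 4.2646) = 4.2646
  grad(y) = 67.2336, v = y - alpha*grad = 2.772
  prox(v) = soft_thresh(2.772, 0.0211) = 2.7509
Iteration 2: beta = 0.3333, y = 2.7509 + 0.3333*(2.7509 - 4.2646) = 2.2464
  grad(y) = 34.9418, v = y - alpha*grad = 1.4707
  prox(v) = soft_thresh(1.4707, 0.0211) = 1.4496
f(x_2) = 8*1.4496^2 - 1*1.4496 + 0.95*|1.4496| = 16.7375


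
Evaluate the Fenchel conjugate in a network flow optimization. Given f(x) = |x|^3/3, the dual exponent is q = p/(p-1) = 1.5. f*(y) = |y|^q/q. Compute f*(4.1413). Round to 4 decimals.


The conjugate exponent q satisfies 1/p + 1/q = 1.
p = 3, so q = 3/(3 - 1) = 1.5
|y|^q = 4.1413^1.5 = 8.4276
f*(4.1413) = 8.4276 / 1.5 = 5.6184


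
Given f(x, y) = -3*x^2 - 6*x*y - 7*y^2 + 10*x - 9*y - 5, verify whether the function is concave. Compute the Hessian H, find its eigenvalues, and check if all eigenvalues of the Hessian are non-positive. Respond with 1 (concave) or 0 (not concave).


The Hessian of f(x,y) = -3*x^2 - 6*x*y - 7*y^2 + 10*x - 9*y - 5 is:
H = [[-6, -6], [-6, -14]]
Trace = -6 - 14 = -20
Determinant = -6*-14 - (-6)^2 = 48
Discriminant = (-20)^2 - 4*48 = 208.0
Eigenvalues: lambda_1 = -17.2111, lambda_2 = -2.7889
The function is concave.

1


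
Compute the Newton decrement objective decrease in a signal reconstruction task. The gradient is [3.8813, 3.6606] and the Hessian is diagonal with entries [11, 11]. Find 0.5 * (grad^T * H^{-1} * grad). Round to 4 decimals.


Step 1: H is diagonal, so H^(-1) * g = [0.3528, 0.3328].
Step 2: g^T H^(-1) g = sum_i g_i^2 / H_ii
  = (3.8813)^2/11 + (3.6606)^2/11
  = 1.3695 + 1.2182 = 2.5877
Step 3: Objective decrease = 0.5 * g^T H^(-1) g = 1.2938


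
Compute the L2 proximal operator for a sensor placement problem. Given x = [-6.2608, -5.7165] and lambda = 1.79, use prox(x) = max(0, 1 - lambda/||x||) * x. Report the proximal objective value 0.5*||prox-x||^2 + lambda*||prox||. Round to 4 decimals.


Step 1: Compute ||x||.
||x|| = 8.478
Step 2: Compute scaling factor.
scale = max(0, 1 - 1.79/8.478) = 0.7889
Step 3: prox(x) = [-4.9389, -4.5095]
||prox(x)|| = 6.688
Step 4: Proximal objective.
0.5*||prox-x||^2 = 1.6021
lambda*||prox|| = 11.9715
Total = 13.5735


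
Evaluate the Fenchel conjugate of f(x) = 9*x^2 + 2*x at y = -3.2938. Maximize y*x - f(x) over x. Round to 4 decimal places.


f*(y) = sup_x {y*x - a*x^2 - b*x} = sup_x {(y-b)*x - a*x^2}
FOC: (y - b) - 2a*x = 0 => x* = (y - b)/(2a)
x* = (-3.2938 - 2)/(2*9) = -0.2941
f*(-3.2938) = (y-b)^2/(4a) = (-3.2938 - 2)^2/(4*9)
= 28.0243/36 = 0.7785


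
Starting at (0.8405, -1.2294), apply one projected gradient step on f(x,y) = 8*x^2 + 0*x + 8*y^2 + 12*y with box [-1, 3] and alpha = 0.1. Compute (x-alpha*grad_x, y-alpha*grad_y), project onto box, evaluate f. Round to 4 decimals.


Step 1: Compute gradient at (0.8405, -1.2294).
grad_x = 2*8*0.8405 + 0 = 13.448
grad_y = 2*8*-1.2294 + 12 = -7.6704
Step 2: Gradient step.
x_raw = 0.8405 - 0.1*13.448 = -0.5043
y_raw = -1.2294 - 0.1*-7.6704 = -0.4624
Step 3: Project onto [-1, 3].
x_proj = clip(-0.5043) = -0.5043
y_proj = clip(-0.4624) = -0.4624
Step 4: Evaluate f.
f(-0.5043, -0.4624) = -1.8036


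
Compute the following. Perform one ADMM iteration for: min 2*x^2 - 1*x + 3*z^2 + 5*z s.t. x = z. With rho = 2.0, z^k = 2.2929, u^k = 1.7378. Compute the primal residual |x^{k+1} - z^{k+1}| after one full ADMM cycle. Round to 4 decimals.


ADMM iteration with rho = 2.0, z^k = 2.2929, u^k = 1.7378
Step 1: x-update.
Minimize 2*x^2 - 1*x + (2.0/2)*(x - 2.2929 + 1.7378)^2
FOC: (2*2 + 2.0)*x = 1 + 2.0*(2.2929 - 1.7378)
x^{k+1} = 0.3517
Step 2: z-update.
Minimize 3*z^2 + 5*z + (2.0/2)*(0.3517 - z + 1.7378)^2
FOC: (2*3 + 2.0)*z = -5 + 2.0*(0.3517 + 1.7378)
z^{k+1} = -0.1026
Step 3: u-update.
u^{k+1} = 1.7378 + 0.3517 + 0.1026 = 2.1921
Step 4: Primal residual = |0.3517 + 0.1026| = 0.4543


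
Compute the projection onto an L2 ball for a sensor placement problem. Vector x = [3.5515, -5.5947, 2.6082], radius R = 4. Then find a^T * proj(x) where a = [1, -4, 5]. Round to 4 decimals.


Step 1: Compute ||x|| (intermediates to 6 decimals).
||x|| = sqrt(3.5515^2 + (-5.5947)^2 + 2.6082^2) = 7.121554
Step 2: Project.
Since ||x|| > R, scale = R/||x|| = 4/7.121554 = 0.561675, proj(x) = scale * x
proj(x) = [1.994789, -3.142403, 1.464961]
Step 3: Dot product.
a^T * proj(x) = 1*1.994789 - 4*(-3.142403) + 5*1.464961 = 21.8892


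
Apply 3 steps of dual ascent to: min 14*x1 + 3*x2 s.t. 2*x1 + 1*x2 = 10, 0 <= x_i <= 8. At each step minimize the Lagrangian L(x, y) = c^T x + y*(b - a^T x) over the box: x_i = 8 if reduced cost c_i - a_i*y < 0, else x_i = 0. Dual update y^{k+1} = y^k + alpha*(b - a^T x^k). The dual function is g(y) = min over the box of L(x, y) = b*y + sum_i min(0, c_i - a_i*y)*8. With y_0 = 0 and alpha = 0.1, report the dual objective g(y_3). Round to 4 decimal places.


Dual ascent for LP: min 14*x1 + 3*x2, 2*x1 + 1*x2 = 10, 0 <= x_i <= 8
Step 1: y^k = 0.0, reduced costs: (14.0, 3.0)
  x^k = (0.0, 0.0), subgradient = b - a^T x = 10.0
  y^{k+1} = 0.0 + 0.1*10.0 = 1.0
Step 2: y^k = 1.0, reduced costs: (12.0, 2.0)
  x^k = (0.0, 0.0), subgradient = b - a^T x = 10.0
  y^{k+1} = 1.0 + 0.1*10.0 = 2.0
Step 3: y^k = 2.0, reduced costs: (10.0, 1.0)
  x^k = (0.0, 0.0), subgradient = b - a^T x = 10.0
  y^{k+1} = 2.0 + 0.1*10.0 = 3.0
Dual objective at y_3 = 3.0: reduced costs (8.0, 0.0), box minimizer x = (0.0, 0.0)
g(y_3) = b*y + (c1 - a1*y)*x1 + (c2 - a2*y)*x2 = 10*3.0 + 8.0*0.0 + 0.0*0.0 = 30.0 + 0.0 + 0.0 = 30.0


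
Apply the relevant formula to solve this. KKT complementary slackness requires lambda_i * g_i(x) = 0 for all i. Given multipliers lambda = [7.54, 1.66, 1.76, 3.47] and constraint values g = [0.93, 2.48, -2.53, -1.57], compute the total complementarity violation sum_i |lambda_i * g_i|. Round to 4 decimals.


KKT complementary slackness check:
lambda_1 * g_1 = 7.54 * 0.93 = 7.0122
lambda_2 * g_2 = 1.66 * 2.48 = 4.1168
lambda_3 * g_3 = 1.76 * -2.53 = -4.4528
lambda_4 * g_4 = 3.47 * -1.57 = -5.4479
Total violation = 7.0122 + 4.1168 + 4.4528 + 5.4479 = 21.0297


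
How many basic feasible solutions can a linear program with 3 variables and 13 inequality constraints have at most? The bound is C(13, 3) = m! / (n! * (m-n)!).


Each vertex corresponds to some choice of n active constraints out of m, so the number of vertices is at most C(m, n) = m! / (n!(m-n)!).
m = 13, n = 3
Numerator: 13 * 12 * 11
Denominator: 3! = 6
C(13, 3) = 286


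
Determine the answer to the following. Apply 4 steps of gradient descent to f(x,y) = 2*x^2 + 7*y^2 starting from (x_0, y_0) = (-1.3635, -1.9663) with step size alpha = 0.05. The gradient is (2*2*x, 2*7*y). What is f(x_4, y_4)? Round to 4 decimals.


Gradient descent on f(x,y) = 2*x^2 + 7*y^2.
Starting point: (-1.3635, -1.9663), alpha = 0.05
Step 1: grad_x = 2*2*-1.3635 = -5.454, grad_y = 2*7*-1.9663 = -27.5282
  x_1 = -1.3635 - 0.05*-5.454 = -1.0908
  y_1 = -1.9663 - 0.05*-27.5282 = -0.5899
Step 2: grad_x = 2*2*-1.0908 = -4.3632, grad_y = 2*7*-0.5899 = -8.2585
  x_2 = -1.0908 - 0.05*-4.3632 = -0.8726
  y_2 = -0.5899 - 0.05*-8.2585 = -0.177
Step 3: grad_x = 2*2*-0.8726 = -3.4906, grad_y = 2*7*-0.177 = -2.4775
  x_3 = -0.8726 - 0.05*-3.4906 = -0.6981
  y_3 = -0.177 - 0.05*-2.4775 = -0.0531
Step 4: grad_x = 2*2*-0.6981 = -2.7924, grad_y = 2*7*-0.0531 = -0.7433
  x_4 = -0.6981 - 0.05*-2.7924 = -0.5585
  y_4 = -0.0531 - 0.05*-0.7433 = -0.0159
f(-0.5585, -0.0159) = 2*(-0.5585)^2 + 7*(-0.0159)^2 = 0.6256


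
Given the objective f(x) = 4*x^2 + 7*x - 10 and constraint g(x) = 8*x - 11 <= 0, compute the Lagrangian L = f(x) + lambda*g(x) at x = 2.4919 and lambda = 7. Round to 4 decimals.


Step 1: Evaluate f(x).
f(2.4919) = 4*2.4919^2 + 7*2.4919 - 10 = 32.2816
Step 2: Evaluate g(x).
g(2.4919) = 8*2.4919 - 11 = 8.9352
Step 3: Compute Lagrangian.
L = 32.2816 + 7*8.9352 = 94.828


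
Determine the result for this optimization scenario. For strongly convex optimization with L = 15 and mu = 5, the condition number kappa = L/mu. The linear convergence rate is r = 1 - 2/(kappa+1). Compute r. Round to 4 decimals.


Step 1: Compute the condition number.
kappa = L/mu = 15/5 = 3.0
Step 2: Compute the convergence rate.
r = 1 - 2/(kappa + 1) = 1 - 2*mu/(L + mu) = (L - mu)/(L + mu) = 10/20 = 0.5


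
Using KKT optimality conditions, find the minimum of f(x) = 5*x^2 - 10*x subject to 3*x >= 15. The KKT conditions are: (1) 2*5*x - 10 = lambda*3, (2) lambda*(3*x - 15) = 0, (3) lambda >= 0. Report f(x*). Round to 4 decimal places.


Step 1: Try lambda = 0 (constraint inactive).
x_unc = 10/(2*5) = 1.0
Check: 3*1.0 = 3.0 < 15 -- violated!
Step 2: Constraint must be active: 3*x = 15
x* = 15/3 = 5.0
lambda = (2*5*5.0 - 10)/3 = 13.3333
Step 3: Compute optimal value.
f(x*) = 5*5.0^2 - 10*5.0 = 75.0


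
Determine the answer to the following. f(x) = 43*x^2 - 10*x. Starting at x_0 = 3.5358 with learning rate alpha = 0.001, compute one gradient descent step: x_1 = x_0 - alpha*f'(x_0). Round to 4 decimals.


We compute the gradient at x_0 and apply the update.
f'(x) = 86*x - 10
f'(3.5358) = 86*3.5358 - 10 = 294.0788
x_1 = 3.5358 - 0.001*294.0788 = 3.2417


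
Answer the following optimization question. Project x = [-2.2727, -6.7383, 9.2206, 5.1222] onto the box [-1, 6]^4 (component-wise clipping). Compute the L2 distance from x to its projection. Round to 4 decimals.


Project each component onto [-1, 6].
clip(-2.2727) = -1.0, clip(-6.7383) = -1.0, clip(9.2206) = 6.0, clip(5.1222) = 5.1222
Projection = [-1.0, -1.0, 6.0, 5.1222]
Squared diffs: [1.6198, 32.9281, 10.3723, 0.0]
Distance = sqrt(44.9202) = 6.7022


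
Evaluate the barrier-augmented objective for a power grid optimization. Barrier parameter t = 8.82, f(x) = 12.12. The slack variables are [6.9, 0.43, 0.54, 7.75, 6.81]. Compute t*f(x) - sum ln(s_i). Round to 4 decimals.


Step 1: Compute log-barrier.
ln values: [1.9315, -0.844, -0.6162, 2.0477, 1.9184]
phi = -(1.9315 - 0.844 - 0.6162 + 2.0477 + 1.9184) = -4.4375
Step 2: Compute augmented objective.
t*f(x) = 8.82*12.12 = 106.8984
Total = 106.8984 - 4.4375 = 102.4609


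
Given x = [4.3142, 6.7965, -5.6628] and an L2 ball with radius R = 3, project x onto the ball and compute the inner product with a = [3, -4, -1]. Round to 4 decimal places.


Step 1: Compute ||x|| (intermediates to 6 decimals).
||x|| = sqrt(4.3142^2 + 6.7965^2 + (-5.6628)^2) = 9.842359
Step 2: Project.
Since ||x|| > R, scale = R/||x|| = 3/9.842359 = 0.304805, proj(x) = scale * x
proj(x) = [1.31499, 2.071607, -1.72605]
Step 3: Dot product.
a^T * proj(x) = 3*1.31499 - 4*2.071607 - 1*(-1.72605) = -2.6154


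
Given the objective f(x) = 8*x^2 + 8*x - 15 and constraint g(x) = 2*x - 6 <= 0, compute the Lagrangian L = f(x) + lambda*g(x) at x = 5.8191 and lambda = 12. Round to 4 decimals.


Step 1: Evaluate f(x).
f(5.8191) = 8*5.8191^2 + 8*5.8191 - 15 = 302.4482
Step 2: Evaluate g(x).
g(5.8191) = 2*5.8191 - 6 = 5.6382
Step 3: Compute Lagrangian.
L = 302.4482 + 12*5.6382 = 370.1066


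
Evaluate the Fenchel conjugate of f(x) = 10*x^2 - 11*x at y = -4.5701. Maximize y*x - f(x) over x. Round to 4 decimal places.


f*(y) = sup_x {y*x - a*x^2 - b*x} = sup_x {(y-b)*x - a*x^2}
FOC: (y - b) - 2a*x = 0 => x* = (y - b)/(2a)
x* = (-4.5701 + 11)/(2*10) = 0.3215
f*(-4.5701) = (y-b)^2/(4a) = (-4.5701 + 11)^2/(4*10)
= 41.3436/40 = 1.0336


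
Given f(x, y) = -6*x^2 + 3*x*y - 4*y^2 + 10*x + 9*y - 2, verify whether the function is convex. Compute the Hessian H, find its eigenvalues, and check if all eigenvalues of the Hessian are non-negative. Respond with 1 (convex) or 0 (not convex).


The Hessian of f(x,y) = -6*x^2 + 3*x*y - 4*y^2 + 10*x + 9*y - 2 is:
H = [[-12, 3], [3, -8]]
Trace = -12 - 8 = -20
Determinant = -12*-8 - (3)^2 = 87
Discriminant = (-20)^2 - 4*87 = 52.0
Eigenvalues: lambda_1 = -13.6056, lambda_2 = -6.3944
The function is not convex.

0


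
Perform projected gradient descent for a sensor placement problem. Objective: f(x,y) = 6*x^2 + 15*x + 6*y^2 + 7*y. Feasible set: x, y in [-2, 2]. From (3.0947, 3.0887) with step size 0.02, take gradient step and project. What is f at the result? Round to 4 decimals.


Step 1: Compute gradient at (3.0947, 3.0887).
grad_x = 2*6*3.0947 + 15 = 52.1364
grad_y = 2*6*3.0887 + 7 = 44.0644
Step 2: Gradient step.
x_raw = 3.0947 - 0.02*52.1364 = 2.052
y_raw = 3.0887 - 0.02*44.0644 = 2.2074
Step 3: Project onto [-2, 2].
x_proj = clip(2.052) = 2.0
y_proj = clip(2.2074) = 2.0
Step 4: Evaluate f.
f(2.0, 2.0) = 92.0


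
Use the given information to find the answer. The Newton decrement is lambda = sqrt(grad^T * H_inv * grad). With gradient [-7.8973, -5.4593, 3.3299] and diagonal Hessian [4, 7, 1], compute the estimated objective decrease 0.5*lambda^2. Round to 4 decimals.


Step 1: H is diagonal, so H^(-1) * g = [-1.9743, -0.7799, 3.3299].
Step 2: g^T H^(-1) g = sum_i g_i^2 / H_ii
  = (-7.8973)^2/4 + (-5.4593)^2/7 + (3.3299)^2/1
  = 15.5918 + 4.2577 + 11.0882 = 30.9378
Step 3: Objective decrease = 0.5 * g^T H^(-1) g = 15.4689


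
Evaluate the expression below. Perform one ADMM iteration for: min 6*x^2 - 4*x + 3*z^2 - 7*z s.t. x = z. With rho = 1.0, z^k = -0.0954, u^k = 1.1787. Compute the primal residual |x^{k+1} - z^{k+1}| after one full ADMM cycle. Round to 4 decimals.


ADMM iteration with rho = 1.0, z^k = -0.0954, u^k = 1.1787
Step 1: x-update.
Minimize 6*x^2 - 4*x + (1.0/2)*(x + 0.0954 + 1.1787)^2
FOC: (2*6 + 1.0)*x = 4 + 1.0*(-0.0954 - 1.1787)
x^{k+1} = 0.2097
Step 2: z-update.
Minimize 3*z^2 - 7*z + (1.0/2)*(0.2097 - z + 1.1787)^2
FOC: (2*3 + 1.0)*z = 7 + 1.0*(0.2097 + 1.1787)
z^{k+1} = 1.1983
Step 3: u-update.
u^{k+1} = 1.1787 + 0.2097 - 1.1983 = 0.19
Step 4: Primal residual = |0.2097 - 1.1983| = 0.9887


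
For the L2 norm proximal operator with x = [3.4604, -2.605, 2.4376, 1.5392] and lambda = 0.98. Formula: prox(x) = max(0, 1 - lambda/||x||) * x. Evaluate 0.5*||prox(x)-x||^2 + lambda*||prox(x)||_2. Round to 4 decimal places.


Step 1: Compute ||x||.
||x|| = 5.203
Step 2: Compute scaling factor.
scale = max(0, 1 - 0.98/5.203) = 0.8116
Step 3: prox(x) = [2.8086, -2.1143, 1.9785, 1.2493]
||prox(x)|| = 4.223
Step 4: Proximal objective.
0.5*||prox-x||^2 = 0.4802
lambda*||prox|| = 4.1385
Total = 4.6188


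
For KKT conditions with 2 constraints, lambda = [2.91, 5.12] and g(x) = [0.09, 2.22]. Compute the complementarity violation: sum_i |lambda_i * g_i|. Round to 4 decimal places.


KKT complementary slackness check:
lambda_1 * g_1 = 2.91 * 0.09 = 0.2619
lambda_2 * g_2 = 5.12 * 2.22 = 11.3664
Total violation = 0.2619 + 11.3664 = 11.6283


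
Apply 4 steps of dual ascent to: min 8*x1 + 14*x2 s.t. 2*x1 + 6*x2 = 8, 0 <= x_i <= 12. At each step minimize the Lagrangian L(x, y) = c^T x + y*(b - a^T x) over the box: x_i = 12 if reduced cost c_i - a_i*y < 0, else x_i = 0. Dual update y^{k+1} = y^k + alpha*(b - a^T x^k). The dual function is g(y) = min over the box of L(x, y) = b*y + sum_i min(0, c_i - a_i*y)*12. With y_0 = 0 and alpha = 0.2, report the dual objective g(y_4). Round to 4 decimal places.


Dual ascent for LP: min 8*x1 + 14*x2, 2*x1 + 6*x2 = 8, 0 <= x_i <= 12
Step 1: y^k = 0.0, reduced costs: (8.0, 14.0)
  x^k = (0.0, 0.0), subgradient = b - a^T x = 8.0
  y^{k+1} = 0.0 + 0.2*8.0 = 1.6
Step 2: y^k = 1.6, reduced costs: (4.8, 4.4)
  x^k = (0.0, 0.0), subgradient = b - a^T x = 8.0
  y^{k+1} = 1.6 + 0.2*8.0 = 3.2
Step 3: y^k = 3.2, reduced costs: (1.6, -5.2)
  x^k = (0.0, 12.0), subgradient = b - a^T x = -64.0
  y^{k+1} = 3.2 + 0.2*-64.0 = -9.6
Step 4: y^k = -9.6, reduced costs: (27.2, 71.6)
  x^k = (0.0, 0.0), subgradient = b - a^T x = 8.0
  y^{k+1} = -9.6 + 0.2*8.0 = -8.0
Dual objective at y_4 = -8.0: reduced costs (24.0, 62.0), box minimizer x = (0.0, 0.0)
g(y_4) = b*y + (c1 - a1*y)*x1 + (c2 - a2*y)*x2 = 8*(-8.0) + 24.0*0.0 + 62.0*0.0 = -64.0 + 0.0 + 0.0 = -64.0


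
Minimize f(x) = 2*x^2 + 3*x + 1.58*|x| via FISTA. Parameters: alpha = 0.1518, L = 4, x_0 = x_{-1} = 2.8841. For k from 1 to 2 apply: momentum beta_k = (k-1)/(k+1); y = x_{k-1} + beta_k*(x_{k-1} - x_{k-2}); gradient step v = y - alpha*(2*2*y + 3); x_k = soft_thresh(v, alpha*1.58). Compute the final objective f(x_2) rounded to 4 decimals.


FISTA on f(x) = 2*x^2 + 3*x + 1.58*|x|
L = 4, alpha = 0.1518
Iteration 1: beta = 0.0, y = 2.8841 + 0.0*(2.8841 - 2.8841) = 2.8841
  grad(y) = 14.5364, v = y - alpha*grad = 0.6775
  prox(v) = soft_thresh(0.6775, 0.2398) = 0.4376
Iteration 2: beta = 0.3333, y = 0.4376 + 0.3333*(0.4376 - 2.8841) = -0.3779
  grad(y) = 1.4886, v = y - alpha*grad = -0.6038
  prox(v) = soft_thresh(-0.6038, 0.2398) = -0.364
f(x_2) = 2*(-0.364)^2 + 3*(-0.364) + 1.58*|-0.364| = -0.2519


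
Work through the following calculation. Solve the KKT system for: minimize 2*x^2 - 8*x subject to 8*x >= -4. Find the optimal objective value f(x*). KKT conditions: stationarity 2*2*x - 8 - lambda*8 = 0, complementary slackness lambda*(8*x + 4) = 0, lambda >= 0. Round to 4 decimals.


Step 1: Try lambda = 0 (constraint inactive).
Stationarity: 2*2*x - 8 = 0
x* = 8/(2*2) = 2.0
Check constraint: 8*2.0 = 16.0 >= -4 -- satisfied.
Step 2: Compute optimal value.
f(x*) = 2*2.0^2 - 8*2.0 = -8.0


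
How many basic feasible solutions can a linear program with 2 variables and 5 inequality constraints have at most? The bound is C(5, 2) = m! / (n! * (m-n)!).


Each vertex corresponds to some choice of n active constraints out of m, so the number of vertices is at most C(m, n) = m! / (n!(m-n)!).
m = 5, n = 2
Numerator: 5 * 4
Denominator: 2! = 2
C(5, 2) = 10


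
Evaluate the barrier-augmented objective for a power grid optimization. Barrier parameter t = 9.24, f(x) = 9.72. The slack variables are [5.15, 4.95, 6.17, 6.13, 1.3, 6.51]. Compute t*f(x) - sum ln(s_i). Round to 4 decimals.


Step 1: Compute log-barrier.
ln values: [1.639, 1.5994, 1.8197, 1.8132, 0.2624, 1.8733]
phi = -(1.639 + 1.5994 + 1.8197 + 1.8132 + 0.2624 + 1.8733) = -9.007
Step 2: Compute augmented objective.
t*f(x) = 9.24*9.72 = 89.8128
Total = 89.8128 - 9.007 = 80.8058


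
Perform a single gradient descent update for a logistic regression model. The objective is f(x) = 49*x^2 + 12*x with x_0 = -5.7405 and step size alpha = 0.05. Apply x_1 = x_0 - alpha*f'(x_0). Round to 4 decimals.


We compute the gradient at x_0 and apply the update.
f'(x) = 98*x + 12
f'(-5.7405) = 98*-5.7405 + 12 = -550.569
x_1 = -5.7405 - 0.05*-550.569 = 21.788


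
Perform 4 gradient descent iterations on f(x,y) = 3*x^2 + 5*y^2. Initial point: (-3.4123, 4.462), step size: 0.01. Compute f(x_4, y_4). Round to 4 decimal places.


Gradient descent on f(x,y) = 3*x^2 + 5*y^2.
Starting point: (-3.4123, 4.462), alpha = 0.01
Step 1: grad_x = 2*3*-3.4123 = -20.4738, grad_y = 2*5*4.462 = 44.62
  x_1 = -3.4123 - 0.01*-20.4738 = -3.2076
  y_1 = 4.462 - 0.01*44.62 = 4.0158
Step 2: grad_x = 2*3*-3.2076 = -19.2454, grad_y = 2*5*4.0158 = 40.158
  x_2 = -3.2076 - 0.01*-19.2454 = -3.0151
  y_2 = 4.0158 - 0.01*40.158 = 3.6142
Step 3: grad_x = 2*3*-3.0151 = -18.0906, grad_y = 2*5*3.6142 = 36.1422
  x_3 = -3.0151 - 0.01*-18.0906 = -2.8342
  y_3 = 3.6142 - 0.01*36.1422 = 3.2528
Step 4: grad_x = 2*3*-2.8342 = -17.0052, grad_y = 2*5*3.2528 = 32.528
  x_4 = -2.8342 - 0.01*-17.0052 = -2.6641
  y_4 = 3.2528 - 0.01*32.528 = 2.9275
f(-2.6641, 2.9275) = 3*(-2.6641)^2 + 5*2.9275^2 = 64.1449


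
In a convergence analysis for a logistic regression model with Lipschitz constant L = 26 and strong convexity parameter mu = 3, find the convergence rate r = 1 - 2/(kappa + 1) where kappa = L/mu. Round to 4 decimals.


Step 1: Compute the condition number.
kappa = L/mu = 26/3 = 8.6667
Step 2: Compute the convergence rate.
r = 1 - 2/(kappa + 1) = 1 - 2*mu/(L + mu) = (L - mu)/(L + mu) = 23/29 = 0.7931


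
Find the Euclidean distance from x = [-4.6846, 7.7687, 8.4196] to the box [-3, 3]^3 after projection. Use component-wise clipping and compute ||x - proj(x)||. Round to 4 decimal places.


Project each component onto [-3, 3].
clip(-4.6846) = -3.0, clip(7.7687) = 3.0, clip(8.4196) = 3.0
Projection = [-3.0, 3.0, 3.0]
Squared diffs: [2.8379, 22.7405, 29.3721]
Distance = sqrt(54.9505) = 7.4129


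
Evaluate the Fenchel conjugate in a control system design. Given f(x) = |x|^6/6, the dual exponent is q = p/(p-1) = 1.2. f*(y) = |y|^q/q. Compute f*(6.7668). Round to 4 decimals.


The conjugate exponent q satisfies 1/p + 1/q = 1.
p = 6, so q = 6/(6 - 1) = 1.2
|y|^q = 6.7668^1.2 = 9.9188
f*(6.7668) = 9.9188 / 1.2 = 8.2657


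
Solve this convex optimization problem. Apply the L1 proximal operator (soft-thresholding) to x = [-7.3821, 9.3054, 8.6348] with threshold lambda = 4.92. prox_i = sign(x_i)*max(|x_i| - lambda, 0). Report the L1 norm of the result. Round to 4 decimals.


Soft-thresholding with lambda = 4.92:
prox(-7.3821) = sign(-7.3821)*max(|-7.3821| - 4.92, 0) = -2.4621
prox(9.3054) = sign(9.3054)*max(|9.3054| - 4.92, 0) = 4.3854
prox(8.6348) = sign(8.6348)*max(|8.6348| - 4.92, 0) = 3.7148
prox(x) = [-2.4621, 4.3854, 3.7148]
||prox(x)||_1 = 2.4621 + 4.3854 + 3.7148 = 10.5623


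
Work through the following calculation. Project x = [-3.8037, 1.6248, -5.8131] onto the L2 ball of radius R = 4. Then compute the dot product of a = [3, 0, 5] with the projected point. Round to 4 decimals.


Step 1: Compute ||x|| (intermediates to 6 decimals).
||x|| = sqrt((-3.8037)^2 + 1.6248^2 + (-5.8131)^2) = 7.13444
Step 2: Project.
Since ||x|| > R, scale = R/||x|| = 4/7.13444 = 0.560661, proj(x) = scale * x
proj(x) = [-2.132586, 0.910962, -3.259178]
Step 3: Dot product.
a^T * proj(x) = 3*(-2.132586) + 0*0.910962 + 5*(-3.259178) = -22.6936


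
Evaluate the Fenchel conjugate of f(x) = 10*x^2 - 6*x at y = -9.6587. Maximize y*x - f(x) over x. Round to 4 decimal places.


f*(y) = sup_x {y*x - a*x^2 - b*x} = sup_x {(y-b)*x - a*x^2}
FOC: (y - b) - 2a*x = 0 => x* = (y - b)/(2a)
x* = (-9.6587 + 6)/(2*10) = -0.1829
f*(-9.6587) = (y-b)^2/(4a) = (-9.6587 + 6)^2/(4*10)
= 13.3861/40 = 0.3347


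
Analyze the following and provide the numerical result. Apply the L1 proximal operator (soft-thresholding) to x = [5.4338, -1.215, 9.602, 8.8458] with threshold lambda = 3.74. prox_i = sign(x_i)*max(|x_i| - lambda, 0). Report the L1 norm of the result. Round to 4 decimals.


Soft-thresholding with lambda = 3.74:
prox(5.4338) = sign(5.4338)*max(|5.4338| - 3.74, 0) = 1.6938
prox(-1.215) = sign(-1.215)*max(|-1.215| - 3.74, 0) = 0.0
prox(9.602) = sign(9.602)*max(|9.602| - 3.74, 0) = 5.862
prox(8.8458) = sign(8.8458)*max(|8.8458| - 3.74, 0) = 5.1058
prox(x) = [1.6938, 0.0, 5.862, 5.1058]
||prox(x)||_1 = 1.6938 + 0.0 + 5.862 + 5.1058 = 12.6616


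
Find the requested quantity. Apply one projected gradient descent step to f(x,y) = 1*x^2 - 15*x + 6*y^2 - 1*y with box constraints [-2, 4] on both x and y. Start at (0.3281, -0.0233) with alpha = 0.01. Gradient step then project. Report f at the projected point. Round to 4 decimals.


Step 1: Compute gradient at (0.3281, -0.0233).
grad_x = 2*1*0.3281 - 15 = -14.3438
grad_y = 2*6*-0.0233 - 1 = -1.2796
Step 2: Gradient step.
x_raw = 0.3281 - 0.01*-14.3438 = 0.4715
y_raw = -0.0233 - 0.01*-1.2796 = -0.0105
Step 3: Project onto [-2, 4].
x_proj = clip(0.4715) = 0.4715
y_proj = clip(-0.0105) = -0.0105
Step 4: Evaluate f.
f(0.4715, -0.0105) = -6.8396


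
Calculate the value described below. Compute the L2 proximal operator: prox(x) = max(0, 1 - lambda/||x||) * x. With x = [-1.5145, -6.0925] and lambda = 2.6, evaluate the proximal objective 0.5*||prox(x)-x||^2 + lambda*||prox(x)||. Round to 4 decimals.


Step 1: Compute ||x||.
||x|| = 6.2779
Step 2: Compute scaling factor.
scale = max(0, 1 - 2.6/6.2779) = 0.5859
Step 3: prox(x) = [-0.8873, -3.5693]
||prox(x)|| = 3.6779
Step 4: Proximal objective.
0.5*||prox-x||^2 = 3.38
lambda*||prox|| = 9.5625
Total = 12.9426


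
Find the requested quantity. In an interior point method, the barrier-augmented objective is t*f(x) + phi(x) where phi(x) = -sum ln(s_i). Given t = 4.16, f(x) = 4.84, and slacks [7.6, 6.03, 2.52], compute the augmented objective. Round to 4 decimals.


Step 1: Compute log-barrier.
ln values: [2.0281, 1.7967, 0.9243]
phi = -(2.0281 + 1.7967 + 0.9243) = -4.7492
Step 2: Compute augmented objective.
t*f(x) = 4.16*4.84 = 20.1344
Total = 20.1344 - 4.7492 = 15.3852


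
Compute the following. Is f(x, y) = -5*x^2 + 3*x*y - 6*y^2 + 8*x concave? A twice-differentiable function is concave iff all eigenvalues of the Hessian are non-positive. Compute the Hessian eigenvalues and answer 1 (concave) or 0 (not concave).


The Hessian of f(x,y) = -5*x^2 + 3*x*y - 6*y^2 + 8*x is:
H = [[-10, 3], [3, -12]]
Trace = -10 - 12 = -22
Determinant = -10*-12 - (3)^2 = 111
Discriminant = (-22)^2 - 4*111 = 40.0
Eigenvalues: lambda_1 = -14.1623, lambda_2 = -7.8377
The function is concave.

1


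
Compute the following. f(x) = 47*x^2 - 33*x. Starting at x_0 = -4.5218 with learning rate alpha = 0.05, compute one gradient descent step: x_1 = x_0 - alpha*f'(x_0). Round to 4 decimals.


We compute the gradient at x_0 and apply the update.
f'(x) = 94*x - 33
f'(-4.5218) = 94*-4.5218 - 33 = -458.0492
x_1 = -4.5218 - 0.05*-458.0492 = 18.3807


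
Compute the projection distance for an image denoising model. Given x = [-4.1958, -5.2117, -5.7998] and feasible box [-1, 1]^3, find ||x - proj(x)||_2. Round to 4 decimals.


Project each component onto [-1, 1].
clip(-4.1958) = -1.0, clip(-5.2117) = -1.0, clip(-5.7998) = -1.0
Projection = [-1.0, -1.0, -1.0]
Squared diffs: [10.2131, 17.7384, 23.0381]
Distance = sqrt(50.9896) = 7.1407


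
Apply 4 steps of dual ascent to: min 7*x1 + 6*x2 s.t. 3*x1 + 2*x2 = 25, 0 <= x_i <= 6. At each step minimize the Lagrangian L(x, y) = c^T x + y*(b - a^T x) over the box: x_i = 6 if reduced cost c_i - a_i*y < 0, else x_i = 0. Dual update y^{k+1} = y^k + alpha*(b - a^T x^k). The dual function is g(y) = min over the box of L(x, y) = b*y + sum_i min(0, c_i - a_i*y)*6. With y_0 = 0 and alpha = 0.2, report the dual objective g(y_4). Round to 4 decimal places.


Dual ascent for LP: min 7*x1 + 6*x2, 3*x1 + 2*x2 = 25, 0 <= x_i <= 6
Step 1: y^k = 0.0, reduced costs: (7.0, 6.0)
  x^k = (0.0, 0.0), subgradient = b - a^T x = 25.0
  y^{k+1} = 0.0 + 0.2*25.0 = 5.0
Step 2: y^k = 5.0, reduced costs: (-8.0, -4.0)
  x^k = (6.0, 6.0), subgradient = b - a^T x = -5.0
  y^{k+1} = 5.0 + 0.2*-5.0 = 4.0
Step 3: y^k = 4.0, reduced costs: (-5.0, -2.0)
  x^k = (6.0, 6.0), subgradient = b - a^T x = -5.0
  y^{k+1} = 4.0 + 0.2*-5.0 = 3.0
Step 4: y^k = 3.0, reduced costs: (-2.0, 0.0)
  x^k = (6.0, 0.0), subgradient = b - a^T x = 7.0
  y^{k+1} = 3.0 + 0.2*7.0 = 4.4
Dual objective at y_4 = 4.4: reduced costs (-6.2, -2.8), box minimizer x = (6.0, 6.0)
g(y_4) = b*y + (c1 - a1*y)*x1 + (c2 - a2*y)*x2 = 25*4.4 + (-6.2)*6.0 + (-2.8)*6.0 = 110.0 - 37.2 - 16.8 = 56.0


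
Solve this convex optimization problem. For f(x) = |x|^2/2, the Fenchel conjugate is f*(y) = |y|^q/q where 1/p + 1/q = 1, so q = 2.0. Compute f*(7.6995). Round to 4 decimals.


The conjugate exponent q satisfies 1/p + 1/q = 1.
p = 2, so q = 2/(2 - 1) = 2.0
|y|^q = 7.6995^2.0 = 59.2823
f*(7.6995) = 59.2823 / 2.0 = 29.6412


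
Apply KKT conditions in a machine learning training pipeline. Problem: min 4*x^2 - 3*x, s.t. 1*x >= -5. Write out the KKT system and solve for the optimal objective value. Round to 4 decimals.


Step 1: Try lambda = 0 (constraint inactive).
Stationarity: 2*4*x - 3 = 0
x* = 3/(2*4) = 0.375
Check constraint: 1*0.375 = 0.375 >= -5 -- satisfied.
Step 2: Compute optimal value.
f(x*) = 4*0.375^2 - 3*0.375 = -0.5625


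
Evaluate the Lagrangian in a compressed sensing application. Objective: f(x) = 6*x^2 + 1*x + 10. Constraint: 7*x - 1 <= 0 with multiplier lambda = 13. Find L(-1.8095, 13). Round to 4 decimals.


Step 1: Evaluate f(x).
f(-1.8095) = 6*(-1.8095)^2 + 1*(-1.8095) + 10 = 27.8362
Step 2: Evaluate g(x).
g(-1.8095) = 7*-1.8095 - 1 = -13.6665
Step 3: Compute Lagrangian.
L = 27.8362 + 13*-13.6665 = -149.8283


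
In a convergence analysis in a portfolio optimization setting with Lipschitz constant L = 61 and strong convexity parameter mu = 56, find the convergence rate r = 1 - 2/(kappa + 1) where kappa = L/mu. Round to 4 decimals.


Step 1: Compute the condition number.
kappa = L/mu = 61/56 = 1.0893
Step 2: Compute the convergence rate.
r = 1 - 2/(kappa + 1) = 1 - 2*mu/(L + mu) = (L - mu)/(L + mu) = 5/117 = 0.0427


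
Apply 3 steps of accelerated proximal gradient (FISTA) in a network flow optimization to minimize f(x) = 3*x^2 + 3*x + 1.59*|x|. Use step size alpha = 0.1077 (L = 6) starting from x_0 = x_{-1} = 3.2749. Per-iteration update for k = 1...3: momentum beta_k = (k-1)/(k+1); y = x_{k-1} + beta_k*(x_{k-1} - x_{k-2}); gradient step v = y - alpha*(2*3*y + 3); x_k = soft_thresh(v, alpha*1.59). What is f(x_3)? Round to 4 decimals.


FISTA on f(x) = 3*x^2 + 3*x + 1.59*|x|
L = 6, alpha = 0.1077
Iteration 1: beta = 0.0, y = 3.2749 + 0.0*(3.2749 - 3.2749) = 3.2749
  grad(y) = 22.6494, v = y - alpha*grad = 0.8356
  prox(v) = soft_thresh(0.8356, 0.1712) = 0.6643
Iteration 2: beta = 0.3333, y = 0.6643 + 0.3333*(0.6643 - 3.2749) = -0.2059
  grad(y) = 1.7647, v = y - alpha*grad = -0.3959
  prox(v) = soft_thresh(-0.3959, 0.1712) = -0.2247
Iteration 3: beta = 0.5, y = -0.2247 + 0.5*(-0.2247 - 0.6643) = -0.6692
  grad(y) = -1.0152, v = y - alpha*grad = -0.5599
  prox(v) = soft_thresh(-0.5599, 0.1712) = -0.3886
f(x_3) = 3*(-0.3886)^2 + 3*(-0.3886) + 1.59*|-0.3886| = -0.0949


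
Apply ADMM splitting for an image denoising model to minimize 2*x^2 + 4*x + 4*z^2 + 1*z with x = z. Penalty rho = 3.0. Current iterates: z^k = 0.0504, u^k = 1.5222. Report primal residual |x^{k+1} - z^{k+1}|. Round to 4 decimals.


ADMM iteration with rho = 3.0, z^k = 0.0504, u^k = 1.5222
Step 1: x-update.
Minimize 2*x^2 + 4*x + (3.0/2)*(x - 0.0504 + 1.5222)^2
FOC: (2*2 + 3.0)*x = -4 + 3.0*(0.0504 - 1.5222)
x^{k+1} = -1.2022
Step 2: z-update.
Minimize 4*z^2 + 1*z + (3.0/2)*(-1.2022 - z + 1.5222)^2
FOC: (2*4 + 3.0)*z = -1 + 3.0*(-1.2022 + 1.5222)
z^{k+1} = -0.0036
Step 3: u-update.
u^{k+1} = 1.5222 - 1.2022 + 0.0036 = 0.3236
Step 4: Primal residual = |-1.2022 + 0.0036| = 1.1986


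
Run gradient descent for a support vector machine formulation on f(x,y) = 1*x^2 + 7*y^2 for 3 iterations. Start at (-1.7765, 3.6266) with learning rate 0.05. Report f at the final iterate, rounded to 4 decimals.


Gradient descent on f(x,y) = 1*x^2 + 7*y^2.
Starting point: (-1.7765, 3.6266), alpha = 0.05
Step 1: grad_x = 2*1*-1.7765 = -3.553, grad_y = 2*7*3.6266 = 50.7724
  x_1 = -1.7765 - 0.05*-3.553 = -1.5989
  y_1 = 3.6266 - 0.05*50.7724 = 1.088
Step 2: grad_x = 2*1*-1.5989 = -3.1977, grad_y = 2*7*1.088 = 15.2317
  x_2 = -1.5989 - 0.05*-3.1977 = -1.439
  y_2 = 1.088 - 0.05*15.2317 = 0.3264
Step 3: grad_x = 2*1*-1.439 = -2.8779, grad_y = 2*7*0.3264 = 4.5695
  x_3 = -1.439 - 0.05*-2.8779 = -1.2951
  y_3 = 0.3264 - 0.05*4.5695 = 0.0979
f(-1.2951, 0.0979) = 1*(-1.2951)^2 + 7*0.0979^2 = 1.7443


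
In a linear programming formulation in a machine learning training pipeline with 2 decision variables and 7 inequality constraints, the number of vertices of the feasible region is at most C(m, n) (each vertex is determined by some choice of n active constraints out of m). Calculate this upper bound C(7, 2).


Each vertex corresponds to some choice of n active constraints out of m, so the number of vertices is at most C(m, n) = m! / (n!(m-n)!).
m = 7, n = 2
Numerator: 7 * 6
Denominator: 2! = 2
C(7, 2) = 21


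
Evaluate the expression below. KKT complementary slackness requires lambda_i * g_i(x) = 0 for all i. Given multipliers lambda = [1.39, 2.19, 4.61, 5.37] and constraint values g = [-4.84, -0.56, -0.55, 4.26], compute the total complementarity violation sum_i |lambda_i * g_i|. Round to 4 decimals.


KKT complementary slackness check:
lambda_1 * g_1 = 1.39 * -4.84 = -6.7276
lambda_2 * g_2 = 2.19 * -0.56 = -1.2264
lambda_3 * g_3 = 4.61 * -0.55 = -2.5355
lambda_4 * g_4 = 5.37 * 4.26 = 22.8762
Total violation = 6.7276 + 1.2264 + 2.5355 + 22.8762 = 33.3657


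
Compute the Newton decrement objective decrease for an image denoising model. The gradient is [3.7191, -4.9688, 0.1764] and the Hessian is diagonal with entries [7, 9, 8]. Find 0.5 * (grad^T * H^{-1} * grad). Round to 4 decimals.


Step 1: H is diagonal, so H^(-1) * g = [0.5313, -0.5521, 0.0221].
Step 2: g^T H^(-1) g = sum_i g_i^2 / H_ii
  = (3.7191)^2/7 + (-4.9688)^2/9 + (0.1764)^2/8
  = 1.976 + 2.7432 + 0.0039 = 4.7231
Step 3: Objective decrease = 0.5 * g^T H^(-1) g = 2.3615


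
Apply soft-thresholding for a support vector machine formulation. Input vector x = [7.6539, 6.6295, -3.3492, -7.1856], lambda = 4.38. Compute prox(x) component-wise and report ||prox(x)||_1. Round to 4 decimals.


Soft-thresholding with lambda = 4.38:
prox(7.6539) = sign(7.6539)*max(|7.6539| - 4.38, 0) = 3.2739
prox(6.6295) = sign(6.6295)*max(|6.6295| - 4.38, 0) = 2.2495
prox(-3.3492) = sign(-3.3492)*max(|-3.3492| - 4.38, 0) = 0.0
prox(-7.1856) = sign(-7.1856)*max(|-7.1856| - 4.38, 0) = -2.8056
prox(x) = [3.2739, 2.2495, 0.0, -2.8056]
||prox(x)||_1 = 3.2739 + 2.2495 + 0.0 + 2.8056 = 8.329


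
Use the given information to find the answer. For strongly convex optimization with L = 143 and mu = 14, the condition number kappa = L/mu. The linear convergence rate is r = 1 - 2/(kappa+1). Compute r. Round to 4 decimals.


Step 1: Compute the condition number.
kappa = L/mu = 143/14 = 10.2143
Step 2: Compute the convergence rate.
r = 1 - 2/(kappa + 1) = 1 - 2*mu/(L + mu) = (L - mu)/(L + mu) = 129/157 = 0.8217
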